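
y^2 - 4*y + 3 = (y - 3)*(y - 1)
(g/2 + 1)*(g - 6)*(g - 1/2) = g^3/2 - 9*g^2/4 - 5*g + 3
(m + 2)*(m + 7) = m^2 + 9*m + 14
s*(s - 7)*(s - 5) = s^3 - 12*s^2 + 35*s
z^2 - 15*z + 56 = (z - 8)*(z - 7)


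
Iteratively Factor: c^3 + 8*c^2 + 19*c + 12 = (c + 4)*(c^2 + 4*c + 3) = (c + 3)*(c + 4)*(c + 1)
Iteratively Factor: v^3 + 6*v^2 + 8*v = (v + 4)*(v^2 + 2*v) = (v + 2)*(v + 4)*(v)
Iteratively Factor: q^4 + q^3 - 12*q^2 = (q)*(q^3 + q^2 - 12*q) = q^2*(q^2 + q - 12) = q^2*(q - 3)*(q + 4)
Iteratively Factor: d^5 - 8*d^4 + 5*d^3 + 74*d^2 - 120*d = (d - 5)*(d^4 - 3*d^3 - 10*d^2 + 24*d) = (d - 5)*(d - 4)*(d^3 + d^2 - 6*d) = d*(d - 5)*(d - 4)*(d^2 + d - 6) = d*(d - 5)*(d - 4)*(d + 3)*(d - 2)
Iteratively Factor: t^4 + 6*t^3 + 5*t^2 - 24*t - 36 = (t + 2)*(t^3 + 4*t^2 - 3*t - 18) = (t + 2)*(t + 3)*(t^2 + t - 6) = (t - 2)*(t + 2)*(t + 3)*(t + 3)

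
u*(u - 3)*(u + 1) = u^3 - 2*u^2 - 3*u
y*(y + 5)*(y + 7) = y^3 + 12*y^2 + 35*y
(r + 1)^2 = r^2 + 2*r + 1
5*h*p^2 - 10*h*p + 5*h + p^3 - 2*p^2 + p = (5*h + p)*(p - 1)^2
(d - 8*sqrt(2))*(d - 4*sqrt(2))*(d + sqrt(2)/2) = d^3 - 23*sqrt(2)*d^2/2 + 52*d + 32*sqrt(2)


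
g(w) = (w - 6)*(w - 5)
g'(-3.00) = -17.00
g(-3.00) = 72.00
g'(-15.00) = -41.00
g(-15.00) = 420.00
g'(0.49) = -10.02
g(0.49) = 24.85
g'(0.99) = -9.02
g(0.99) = 20.09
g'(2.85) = -5.30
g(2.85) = 6.77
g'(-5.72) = -22.44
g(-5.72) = 125.64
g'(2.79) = -5.42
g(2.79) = 7.09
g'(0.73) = -9.54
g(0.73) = 22.50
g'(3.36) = -4.28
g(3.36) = 4.33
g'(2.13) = -6.74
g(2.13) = 11.11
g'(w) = 2*w - 11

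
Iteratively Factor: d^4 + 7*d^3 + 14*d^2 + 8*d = (d + 4)*(d^3 + 3*d^2 + 2*d) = (d + 1)*(d + 4)*(d^2 + 2*d) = (d + 1)*(d + 2)*(d + 4)*(d)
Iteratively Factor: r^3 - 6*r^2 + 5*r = (r - 1)*(r^2 - 5*r) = (r - 5)*(r - 1)*(r)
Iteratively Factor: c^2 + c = (c)*(c + 1)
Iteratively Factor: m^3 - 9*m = (m - 3)*(m^2 + 3*m) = m*(m - 3)*(m + 3)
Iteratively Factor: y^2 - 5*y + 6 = (y - 3)*(y - 2)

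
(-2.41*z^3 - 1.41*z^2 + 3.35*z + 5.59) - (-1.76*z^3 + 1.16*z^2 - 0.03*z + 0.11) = -0.65*z^3 - 2.57*z^2 + 3.38*z + 5.48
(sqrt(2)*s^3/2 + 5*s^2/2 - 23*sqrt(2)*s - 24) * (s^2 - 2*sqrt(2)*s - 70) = sqrt(2)*s^5/2 + s^4/2 - 63*sqrt(2)*s^3 - 107*s^2 + 1658*sqrt(2)*s + 1680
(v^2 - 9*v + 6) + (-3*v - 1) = v^2 - 12*v + 5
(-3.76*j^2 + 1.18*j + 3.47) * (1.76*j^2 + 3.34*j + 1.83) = -6.6176*j^4 - 10.4816*j^3 + 3.1676*j^2 + 13.7492*j + 6.3501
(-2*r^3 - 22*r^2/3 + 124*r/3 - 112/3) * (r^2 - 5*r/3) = -2*r^5 - 4*r^4 + 482*r^3/9 - 956*r^2/9 + 560*r/9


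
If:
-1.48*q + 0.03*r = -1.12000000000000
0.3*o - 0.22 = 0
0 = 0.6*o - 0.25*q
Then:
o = 0.73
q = 1.76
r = 49.49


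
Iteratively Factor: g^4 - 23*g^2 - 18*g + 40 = (g + 2)*(g^3 - 2*g^2 - 19*g + 20) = (g - 5)*(g + 2)*(g^2 + 3*g - 4) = (g - 5)*(g - 1)*(g + 2)*(g + 4)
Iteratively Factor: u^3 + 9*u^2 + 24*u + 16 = (u + 4)*(u^2 + 5*u + 4) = (u + 4)^2*(u + 1)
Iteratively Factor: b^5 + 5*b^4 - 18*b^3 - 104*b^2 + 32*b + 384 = (b - 2)*(b^4 + 7*b^3 - 4*b^2 - 112*b - 192) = (b - 4)*(b - 2)*(b^3 + 11*b^2 + 40*b + 48) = (b - 4)*(b - 2)*(b + 3)*(b^2 + 8*b + 16) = (b - 4)*(b - 2)*(b + 3)*(b + 4)*(b + 4)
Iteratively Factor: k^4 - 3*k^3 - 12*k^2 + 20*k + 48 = (k + 2)*(k^3 - 5*k^2 - 2*k + 24) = (k + 2)^2*(k^2 - 7*k + 12) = (k - 3)*(k + 2)^2*(k - 4)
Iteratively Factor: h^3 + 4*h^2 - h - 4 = (h + 4)*(h^2 - 1) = (h + 1)*(h + 4)*(h - 1)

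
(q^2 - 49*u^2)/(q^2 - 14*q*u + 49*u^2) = (q + 7*u)/(q - 7*u)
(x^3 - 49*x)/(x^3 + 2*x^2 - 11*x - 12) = x*(x^2 - 49)/(x^3 + 2*x^2 - 11*x - 12)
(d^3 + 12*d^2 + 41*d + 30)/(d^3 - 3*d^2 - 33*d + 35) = (d^2 + 7*d + 6)/(d^2 - 8*d + 7)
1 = 1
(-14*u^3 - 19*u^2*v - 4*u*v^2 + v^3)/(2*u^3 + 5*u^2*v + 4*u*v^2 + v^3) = (-7*u + v)/(u + v)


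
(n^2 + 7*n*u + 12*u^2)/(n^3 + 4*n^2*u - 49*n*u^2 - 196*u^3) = (-n - 3*u)/(-n^2 + 49*u^2)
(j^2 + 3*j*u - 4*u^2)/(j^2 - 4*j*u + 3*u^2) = (-j - 4*u)/(-j + 3*u)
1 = 1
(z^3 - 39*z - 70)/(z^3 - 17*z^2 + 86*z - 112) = (z^2 + 7*z + 10)/(z^2 - 10*z + 16)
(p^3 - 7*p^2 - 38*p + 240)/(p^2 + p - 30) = p - 8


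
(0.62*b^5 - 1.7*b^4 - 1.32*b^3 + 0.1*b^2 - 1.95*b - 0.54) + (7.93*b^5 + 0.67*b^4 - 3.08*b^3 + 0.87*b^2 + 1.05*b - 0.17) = 8.55*b^5 - 1.03*b^4 - 4.4*b^3 + 0.97*b^2 - 0.9*b - 0.71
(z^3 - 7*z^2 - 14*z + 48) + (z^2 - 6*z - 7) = z^3 - 6*z^2 - 20*z + 41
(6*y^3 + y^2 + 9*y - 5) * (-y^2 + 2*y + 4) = -6*y^5 + 11*y^4 + 17*y^3 + 27*y^2 + 26*y - 20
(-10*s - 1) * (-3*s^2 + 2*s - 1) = 30*s^3 - 17*s^2 + 8*s + 1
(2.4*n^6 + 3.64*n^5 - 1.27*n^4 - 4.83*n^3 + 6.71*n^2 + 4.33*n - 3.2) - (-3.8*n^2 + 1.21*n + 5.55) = 2.4*n^6 + 3.64*n^5 - 1.27*n^4 - 4.83*n^3 + 10.51*n^2 + 3.12*n - 8.75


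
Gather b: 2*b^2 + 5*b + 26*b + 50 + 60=2*b^2 + 31*b + 110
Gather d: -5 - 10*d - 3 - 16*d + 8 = -26*d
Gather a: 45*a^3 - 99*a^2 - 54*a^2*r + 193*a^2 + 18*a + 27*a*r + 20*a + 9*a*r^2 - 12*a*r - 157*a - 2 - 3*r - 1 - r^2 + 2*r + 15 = 45*a^3 + a^2*(94 - 54*r) + a*(9*r^2 + 15*r - 119) - r^2 - r + 12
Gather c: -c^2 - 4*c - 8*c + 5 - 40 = -c^2 - 12*c - 35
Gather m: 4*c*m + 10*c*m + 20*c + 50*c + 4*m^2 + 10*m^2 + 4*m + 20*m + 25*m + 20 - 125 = 70*c + 14*m^2 + m*(14*c + 49) - 105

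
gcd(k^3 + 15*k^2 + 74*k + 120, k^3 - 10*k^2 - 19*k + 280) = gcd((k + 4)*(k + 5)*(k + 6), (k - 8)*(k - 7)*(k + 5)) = k + 5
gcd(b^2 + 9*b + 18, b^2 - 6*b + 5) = 1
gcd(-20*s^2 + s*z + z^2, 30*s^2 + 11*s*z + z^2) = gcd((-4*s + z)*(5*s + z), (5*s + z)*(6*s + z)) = 5*s + z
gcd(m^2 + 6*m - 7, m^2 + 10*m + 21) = m + 7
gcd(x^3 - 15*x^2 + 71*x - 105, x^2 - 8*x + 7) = x - 7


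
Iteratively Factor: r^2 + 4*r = (r)*(r + 4)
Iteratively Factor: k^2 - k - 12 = (k + 3)*(k - 4)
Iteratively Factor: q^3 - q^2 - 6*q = (q)*(q^2 - q - 6) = q*(q - 3)*(q + 2)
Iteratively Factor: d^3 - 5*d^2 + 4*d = (d)*(d^2 - 5*d + 4) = d*(d - 4)*(d - 1)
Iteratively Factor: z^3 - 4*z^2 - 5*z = (z + 1)*(z^2 - 5*z) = (z - 5)*(z + 1)*(z)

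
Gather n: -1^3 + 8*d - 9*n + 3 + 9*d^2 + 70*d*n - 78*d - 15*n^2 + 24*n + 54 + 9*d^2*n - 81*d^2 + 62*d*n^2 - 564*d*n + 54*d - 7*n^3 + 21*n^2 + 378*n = -72*d^2 - 16*d - 7*n^3 + n^2*(62*d + 6) + n*(9*d^2 - 494*d + 393) + 56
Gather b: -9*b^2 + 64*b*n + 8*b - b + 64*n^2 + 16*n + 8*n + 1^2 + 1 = -9*b^2 + b*(64*n + 7) + 64*n^2 + 24*n + 2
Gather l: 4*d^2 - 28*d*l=4*d^2 - 28*d*l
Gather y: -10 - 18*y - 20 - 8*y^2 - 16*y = -8*y^2 - 34*y - 30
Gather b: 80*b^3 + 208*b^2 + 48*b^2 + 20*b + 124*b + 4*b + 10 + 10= 80*b^3 + 256*b^2 + 148*b + 20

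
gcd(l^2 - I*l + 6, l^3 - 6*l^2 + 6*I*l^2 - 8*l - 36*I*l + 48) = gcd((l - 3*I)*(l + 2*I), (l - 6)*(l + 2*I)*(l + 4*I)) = l + 2*I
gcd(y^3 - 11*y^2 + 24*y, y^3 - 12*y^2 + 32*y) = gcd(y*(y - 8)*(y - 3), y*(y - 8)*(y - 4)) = y^2 - 8*y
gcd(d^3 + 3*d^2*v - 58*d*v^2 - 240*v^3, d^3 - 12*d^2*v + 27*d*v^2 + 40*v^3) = -d + 8*v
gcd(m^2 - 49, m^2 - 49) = m^2 - 49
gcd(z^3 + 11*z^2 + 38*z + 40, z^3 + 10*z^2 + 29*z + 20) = z^2 + 9*z + 20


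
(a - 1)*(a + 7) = a^2 + 6*a - 7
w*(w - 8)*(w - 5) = w^3 - 13*w^2 + 40*w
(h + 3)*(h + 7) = h^2 + 10*h + 21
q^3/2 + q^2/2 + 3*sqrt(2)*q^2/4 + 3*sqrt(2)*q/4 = q*(q/2 + 1/2)*(q + 3*sqrt(2)/2)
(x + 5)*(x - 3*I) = x^2 + 5*x - 3*I*x - 15*I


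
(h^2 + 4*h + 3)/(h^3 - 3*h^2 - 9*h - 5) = (h + 3)/(h^2 - 4*h - 5)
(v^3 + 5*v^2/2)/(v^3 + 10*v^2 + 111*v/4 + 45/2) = 2*v^2/(2*v^2 + 15*v + 18)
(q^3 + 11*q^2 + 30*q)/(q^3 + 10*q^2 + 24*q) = (q + 5)/(q + 4)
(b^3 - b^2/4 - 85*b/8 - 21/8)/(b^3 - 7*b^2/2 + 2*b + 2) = (8*b^3 - 2*b^2 - 85*b - 21)/(4*(2*b^3 - 7*b^2 + 4*b + 4))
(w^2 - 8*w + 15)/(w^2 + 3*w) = (w^2 - 8*w + 15)/(w*(w + 3))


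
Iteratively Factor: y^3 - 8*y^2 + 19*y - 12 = (y - 4)*(y^2 - 4*y + 3) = (y - 4)*(y - 1)*(y - 3)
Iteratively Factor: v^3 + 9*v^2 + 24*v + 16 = (v + 1)*(v^2 + 8*v + 16) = (v + 1)*(v + 4)*(v + 4)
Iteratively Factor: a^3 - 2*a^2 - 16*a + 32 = (a - 2)*(a^2 - 16) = (a - 4)*(a - 2)*(a + 4)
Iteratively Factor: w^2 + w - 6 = (w + 3)*(w - 2)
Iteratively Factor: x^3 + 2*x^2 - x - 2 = (x - 1)*(x^2 + 3*x + 2) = (x - 1)*(x + 1)*(x + 2)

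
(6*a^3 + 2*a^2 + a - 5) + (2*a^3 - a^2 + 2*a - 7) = 8*a^3 + a^2 + 3*a - 12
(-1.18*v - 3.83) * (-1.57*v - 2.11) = 1.8526*v^2 + 8.5029*v + 8.0813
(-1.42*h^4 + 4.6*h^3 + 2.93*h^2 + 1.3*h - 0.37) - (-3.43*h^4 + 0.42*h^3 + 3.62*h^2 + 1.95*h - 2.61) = 2.01*h^4 + 4.18*h^3 - 0.69*h^2 - 0.65*h + 2.24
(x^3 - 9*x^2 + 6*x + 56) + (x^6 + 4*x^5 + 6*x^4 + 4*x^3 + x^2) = x^6 + 4*x^5 + 6*x^4 + 5*x^3 - 8*x^2 + 6*x + 56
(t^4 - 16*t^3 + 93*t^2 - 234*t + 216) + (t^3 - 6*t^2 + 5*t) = t^4 - 15*t^3 + 87*t^2 - 229*t + 216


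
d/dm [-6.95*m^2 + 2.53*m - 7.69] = 2.53 - 13.9*m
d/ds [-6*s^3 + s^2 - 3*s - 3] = -18*s^2 + 2*s - 3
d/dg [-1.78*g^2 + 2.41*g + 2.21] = 2.41 - 3.56*g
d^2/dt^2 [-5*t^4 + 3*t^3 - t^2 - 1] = -60*t^2 + 18*t - 2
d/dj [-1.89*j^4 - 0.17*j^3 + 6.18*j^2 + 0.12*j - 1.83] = -7.56*j^3 - 0.51*j^2 + 12.36*j + 0.12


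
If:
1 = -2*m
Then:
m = -1/2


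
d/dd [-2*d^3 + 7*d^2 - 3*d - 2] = -6*d^2 + 14*d - 3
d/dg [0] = 0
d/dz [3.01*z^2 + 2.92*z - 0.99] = 6.02*z + 2.92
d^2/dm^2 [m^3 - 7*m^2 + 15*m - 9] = 6*m - 14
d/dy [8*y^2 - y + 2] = 16*y - 1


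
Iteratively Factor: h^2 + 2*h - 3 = (h - 1)*(h + 3)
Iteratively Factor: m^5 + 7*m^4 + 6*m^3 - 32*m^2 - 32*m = (m + 4)*(m^4 + 3*m^3 - 6*m^2 - 8*m) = m*(m + 4)*(m^3 + 3*m^2 - 6*m - 8) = m*(m + 1)*(m + 4)*(m^2 + 2*m - 8) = m*(m - 2)*(m + 1)*(m + 4)*(m + 4)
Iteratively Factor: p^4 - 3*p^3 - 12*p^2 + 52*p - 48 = (p + 4)*(p^3 - 7*p^2 + 16*p - 12) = (p - 2)*(p + 4)*(p^2 - 5*p + 6) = (p - 3)*(p - 2)*(p + 4)*(p - 2)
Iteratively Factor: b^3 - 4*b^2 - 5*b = (b - 5)*(b^2 + b) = (b - 5)*(b + 1)*(b)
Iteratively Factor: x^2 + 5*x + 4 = (x + 1)*(x + 4)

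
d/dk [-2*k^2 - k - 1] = -4*k - 1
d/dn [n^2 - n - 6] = 2*n - 1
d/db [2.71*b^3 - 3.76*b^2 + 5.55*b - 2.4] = 8.13*b^2 - 7.52*b + 5.55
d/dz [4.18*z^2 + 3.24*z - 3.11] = 8.36*z + 3.24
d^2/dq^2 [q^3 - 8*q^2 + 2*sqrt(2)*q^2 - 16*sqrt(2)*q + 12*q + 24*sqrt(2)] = 6*q - 16 + 4*sqrt(2)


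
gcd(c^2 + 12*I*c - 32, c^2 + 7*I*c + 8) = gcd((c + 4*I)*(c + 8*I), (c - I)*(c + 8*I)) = c + 8*I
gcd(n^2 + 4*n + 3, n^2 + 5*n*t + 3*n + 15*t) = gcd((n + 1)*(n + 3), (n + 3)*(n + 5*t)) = n + 3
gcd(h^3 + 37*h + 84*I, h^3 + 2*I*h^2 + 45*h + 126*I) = h^2 - 4*I*h + 21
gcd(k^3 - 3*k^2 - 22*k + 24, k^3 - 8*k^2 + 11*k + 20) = 1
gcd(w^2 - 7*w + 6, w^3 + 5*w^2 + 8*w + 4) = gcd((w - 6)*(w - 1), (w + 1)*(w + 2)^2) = 1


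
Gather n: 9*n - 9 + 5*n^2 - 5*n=5*n^2 + 4*n - 9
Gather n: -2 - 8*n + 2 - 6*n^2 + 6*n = -6*n^2 - 2*n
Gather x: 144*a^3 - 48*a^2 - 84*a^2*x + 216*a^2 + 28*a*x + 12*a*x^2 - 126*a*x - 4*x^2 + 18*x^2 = 144*a^3 + 168*a^2 + x^2*(12*a + 14) + x*(-84*a^2 - 98*a)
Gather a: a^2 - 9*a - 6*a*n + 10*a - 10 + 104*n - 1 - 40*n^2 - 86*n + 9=a^2 + a*(1 - 6*n) - 40*n^2 + 18*n - 2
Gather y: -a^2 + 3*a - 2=-a^2 + 3*a - 2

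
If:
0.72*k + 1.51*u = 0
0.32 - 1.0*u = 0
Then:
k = -0.67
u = 0.32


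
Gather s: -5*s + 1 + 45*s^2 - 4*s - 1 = 45*s^2 - 9*s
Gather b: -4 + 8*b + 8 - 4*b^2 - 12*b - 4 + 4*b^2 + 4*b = 0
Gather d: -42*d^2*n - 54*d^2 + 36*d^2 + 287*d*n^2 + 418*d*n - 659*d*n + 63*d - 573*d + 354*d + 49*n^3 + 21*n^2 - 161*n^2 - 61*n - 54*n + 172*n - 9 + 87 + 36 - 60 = d^2*(-42*n - 18) + d*(287*n^2 - 241*n - 156) + 49*n^3 - 140*n^2 + 57*n + 54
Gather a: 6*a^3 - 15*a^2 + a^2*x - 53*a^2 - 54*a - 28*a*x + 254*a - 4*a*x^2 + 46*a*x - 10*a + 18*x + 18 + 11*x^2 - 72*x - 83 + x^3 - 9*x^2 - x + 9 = 6*a^3 + a^2*(x - 68) + a*(-4*x^2 + 18*x + 190) + x^3 + 2*x^2 - 55*x - 56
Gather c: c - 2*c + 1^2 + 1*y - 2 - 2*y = -c - y - 1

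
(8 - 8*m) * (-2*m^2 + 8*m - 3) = 16*m^3 - 80*m^2 + 88*m - 24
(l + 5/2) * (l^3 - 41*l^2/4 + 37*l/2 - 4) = l^4 - 31*l^3/4 - 57*l^2/8 + 169*l/4 - 10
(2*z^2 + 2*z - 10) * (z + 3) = 2*z^3 + 8*z^2 - 4*z - 30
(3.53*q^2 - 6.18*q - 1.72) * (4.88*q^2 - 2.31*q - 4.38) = 17.2264*q^4 - 38.3127*q^3 - 9.5792*q^2 + 31.0416*q + 7.5336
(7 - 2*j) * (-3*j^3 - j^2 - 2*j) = 6*j^4 - 19*j^3 - 3*j^2 - 14*j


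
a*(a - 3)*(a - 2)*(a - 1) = a^4 - 6*a^3 + 11*a^2 - 6*a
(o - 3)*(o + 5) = o^2 + 2*o - 15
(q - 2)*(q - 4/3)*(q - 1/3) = q^3 - 11*q^2/3 + 34*q/9 - 8/9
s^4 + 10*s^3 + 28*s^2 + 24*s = s*(s + 2)^2*(s + 6)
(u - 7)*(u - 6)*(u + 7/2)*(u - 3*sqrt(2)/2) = u^4 - 19*u^3/2 - 3*sqrt(2)*u^3/2 - 7*u^2/2 + 57*sqrt(2)*u^2/4 + 21*sqrt(2)*u/4 + 147*u - 441*sqrt(2)/2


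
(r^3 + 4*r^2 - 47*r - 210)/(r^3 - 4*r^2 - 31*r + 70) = (r + 6)/(r - 2)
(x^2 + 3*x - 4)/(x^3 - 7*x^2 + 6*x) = (x + 4)/(x*(x - 6))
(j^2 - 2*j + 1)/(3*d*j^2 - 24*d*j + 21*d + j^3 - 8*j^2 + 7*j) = (j - 1)/(3*d*j - 21*d + j^2 - 7*j)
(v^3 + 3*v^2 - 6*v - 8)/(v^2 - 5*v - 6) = (v^2 + 2*v - 8)/(v - 6)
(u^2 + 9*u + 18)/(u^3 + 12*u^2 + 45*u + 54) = 1/(u + 3)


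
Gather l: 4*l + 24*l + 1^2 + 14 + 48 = 28*l + 63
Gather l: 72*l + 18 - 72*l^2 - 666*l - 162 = -72*l^2 - 594*l - 144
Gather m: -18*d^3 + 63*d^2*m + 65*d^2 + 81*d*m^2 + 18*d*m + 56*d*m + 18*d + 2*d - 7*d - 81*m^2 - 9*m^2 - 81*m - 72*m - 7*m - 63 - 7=-18*d^3 + 65*d^2 + 13*d + m^2*(81*d - 90) + m*(63*d^2 + 74*d - 160) - 70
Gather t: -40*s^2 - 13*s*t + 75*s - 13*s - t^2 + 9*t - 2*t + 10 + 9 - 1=-40*s^2 + 62*s - t^2 + t*(7 - 13*s) + 18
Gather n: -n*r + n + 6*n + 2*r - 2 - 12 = n*(7 - r) + 2*r - 14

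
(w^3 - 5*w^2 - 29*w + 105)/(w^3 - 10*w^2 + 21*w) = (w + 5)/w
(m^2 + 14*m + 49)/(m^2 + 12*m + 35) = (m + 7)/(m + 5)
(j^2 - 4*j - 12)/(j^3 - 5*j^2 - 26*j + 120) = (j + 2)/(j^2 + j - 20)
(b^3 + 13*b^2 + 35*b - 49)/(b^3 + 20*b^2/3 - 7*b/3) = 3*(b^2 + 6*b - 7)/(b*(3*b - 1))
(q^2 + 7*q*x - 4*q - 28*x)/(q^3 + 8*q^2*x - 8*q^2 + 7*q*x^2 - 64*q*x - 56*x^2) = (q - 4)/(q^2 + q*x - 8*q - 8*x)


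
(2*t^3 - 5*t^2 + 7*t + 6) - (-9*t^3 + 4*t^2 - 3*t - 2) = 11*t^3 - 9*t^2 + 10*t + 8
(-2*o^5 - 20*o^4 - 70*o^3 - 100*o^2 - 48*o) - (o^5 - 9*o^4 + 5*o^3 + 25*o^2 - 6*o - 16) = -3*o^5 - 11*o^4 - 75*o^3 - 125*o^2 - 42*o + 16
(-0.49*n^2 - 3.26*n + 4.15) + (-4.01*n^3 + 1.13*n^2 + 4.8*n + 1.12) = -4.01*n^3 + 0.64*n^2 + 1.54*n + 5.27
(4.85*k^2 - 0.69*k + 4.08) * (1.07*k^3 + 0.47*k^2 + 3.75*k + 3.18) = 5.1895*k^5 + 1.5412*k^4 + 22.2288*k^3 + 14.7531*k^2 + 13.1058*k + 12.9744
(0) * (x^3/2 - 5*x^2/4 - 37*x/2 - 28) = 0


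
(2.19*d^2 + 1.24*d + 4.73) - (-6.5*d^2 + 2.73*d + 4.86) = 8.69*d^2 - 1.49*d - 0.13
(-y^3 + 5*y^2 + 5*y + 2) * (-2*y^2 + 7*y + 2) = 2*y^5 - 17*y^4 + 23*y^3 + 41*y^2 + 24*y + 4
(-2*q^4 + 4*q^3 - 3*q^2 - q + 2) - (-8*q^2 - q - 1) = -2*q^4 + 4*q^3 + 5*q^2 + 3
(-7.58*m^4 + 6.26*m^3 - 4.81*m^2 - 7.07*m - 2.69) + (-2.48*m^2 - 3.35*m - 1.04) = -7.58*m^4 + 6.26*m^3 - 7.29*m^2 - 10.42*m - 3.73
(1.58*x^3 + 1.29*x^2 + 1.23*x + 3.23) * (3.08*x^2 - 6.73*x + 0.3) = 4.8664*x^5 - 6.6602*x^4 - 4.4193*x^3 + 2.0575*x^2 - 21.3689*x + 0.969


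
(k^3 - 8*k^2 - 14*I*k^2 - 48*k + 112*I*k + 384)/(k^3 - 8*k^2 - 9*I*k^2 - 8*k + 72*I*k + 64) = (k - 6*I)/(k - I)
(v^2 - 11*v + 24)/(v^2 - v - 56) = (v - 3)/(v + 7)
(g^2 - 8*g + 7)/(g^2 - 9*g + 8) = (g - 7)/(g - 8)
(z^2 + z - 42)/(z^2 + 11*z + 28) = (z - 6)/(z + 4)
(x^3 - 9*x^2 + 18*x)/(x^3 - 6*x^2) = (x - 3)/x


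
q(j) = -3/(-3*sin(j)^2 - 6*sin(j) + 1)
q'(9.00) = 5.89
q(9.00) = 1.51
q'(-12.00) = -2.46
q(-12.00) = 0.97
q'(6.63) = -11.81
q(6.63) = 2.16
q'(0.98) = -0.50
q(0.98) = 0.50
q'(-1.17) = -0.04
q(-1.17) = -0.75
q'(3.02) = 385.04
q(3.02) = -13.15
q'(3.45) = 1.84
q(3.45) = -1.18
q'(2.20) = 0.57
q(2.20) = 0.52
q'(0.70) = -1.34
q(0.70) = 0.73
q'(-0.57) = -0.62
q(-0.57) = -0.89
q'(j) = -3*(6*sin(j)*cos(j) + 6*cos(j))/(-3*sin(j)^2 - 6*sin(j) + 1)^2 = -18*(sin(j) + 1)*cos(j)/(3*sin(j)^2 + 6*sin(j) - 1)^2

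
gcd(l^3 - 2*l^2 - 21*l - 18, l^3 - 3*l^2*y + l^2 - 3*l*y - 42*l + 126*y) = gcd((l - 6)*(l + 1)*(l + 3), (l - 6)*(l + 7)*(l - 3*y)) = l - 6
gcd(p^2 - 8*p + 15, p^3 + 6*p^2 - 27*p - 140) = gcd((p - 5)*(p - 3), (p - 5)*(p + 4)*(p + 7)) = p - 5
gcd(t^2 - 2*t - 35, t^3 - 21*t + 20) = t + 5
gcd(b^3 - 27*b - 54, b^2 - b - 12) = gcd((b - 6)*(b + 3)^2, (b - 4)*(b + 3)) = b + 3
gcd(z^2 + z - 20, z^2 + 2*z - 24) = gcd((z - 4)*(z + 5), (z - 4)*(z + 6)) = z - 4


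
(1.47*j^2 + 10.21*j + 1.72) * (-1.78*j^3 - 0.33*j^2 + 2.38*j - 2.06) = -2.6166*j^5 - 18.6589*j^4 - 2.9323*j^3 + 20.704*j^2 - 16.939*j - 3.5432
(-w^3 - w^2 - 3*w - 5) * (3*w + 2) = -3*w^4 - 5*w^3 - 11*w^2 - 21*w - 10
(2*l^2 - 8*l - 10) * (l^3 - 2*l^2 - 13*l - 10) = 2*l^5 - 12*l^4 - 20*l^3 + 104*l^2 + 210*l + 100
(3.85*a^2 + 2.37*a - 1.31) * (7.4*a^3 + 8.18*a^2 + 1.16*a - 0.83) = 28.49*a^5 + 49.031*a^4 + 14.1586*a^3 - 11.1621*a^2 - 3.4867*a + 1.0873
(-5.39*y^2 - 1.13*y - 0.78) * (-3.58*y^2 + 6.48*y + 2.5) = 19.2962*y^4 - 30.8818*y^3 - 18.005*y^2 - 7.8794*y - 1.95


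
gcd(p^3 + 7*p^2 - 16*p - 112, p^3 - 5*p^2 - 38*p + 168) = p - 4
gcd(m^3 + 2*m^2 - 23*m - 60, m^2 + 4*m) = m + 4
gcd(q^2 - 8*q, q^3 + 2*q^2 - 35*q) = q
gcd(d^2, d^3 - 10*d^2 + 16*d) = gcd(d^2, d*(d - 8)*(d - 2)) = d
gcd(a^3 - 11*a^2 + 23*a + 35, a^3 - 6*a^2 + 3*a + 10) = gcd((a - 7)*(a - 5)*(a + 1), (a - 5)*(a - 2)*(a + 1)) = a^2 - 4*a - 5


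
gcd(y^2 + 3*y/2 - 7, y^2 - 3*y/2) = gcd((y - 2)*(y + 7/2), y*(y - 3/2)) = 1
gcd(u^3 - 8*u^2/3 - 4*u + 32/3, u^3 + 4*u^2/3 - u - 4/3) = 1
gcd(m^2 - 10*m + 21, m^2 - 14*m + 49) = m - 7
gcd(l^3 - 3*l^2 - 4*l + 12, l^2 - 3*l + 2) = l - 2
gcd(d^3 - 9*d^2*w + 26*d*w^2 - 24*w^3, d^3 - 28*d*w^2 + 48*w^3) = d^2 - 6*d*w + 8*w^2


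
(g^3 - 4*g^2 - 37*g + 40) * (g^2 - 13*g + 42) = g^5 - 17*g^4 + 57*g^3 + 353*g^2 - 2074*g + 1680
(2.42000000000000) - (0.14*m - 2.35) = 4.77 - 0.14*m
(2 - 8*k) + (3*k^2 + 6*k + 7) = 3*k^2 - 2*k + 9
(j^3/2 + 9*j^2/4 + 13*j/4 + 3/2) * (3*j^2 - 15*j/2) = 3*j^5/2 + 3*j^4 - 57*j^3/8 - 159*j^2/8 - 45*j/4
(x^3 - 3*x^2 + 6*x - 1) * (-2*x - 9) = -2*x^4 - 3*x^3 + 15*x^2 - 52*x + 9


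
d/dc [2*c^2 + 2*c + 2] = 4*c + 2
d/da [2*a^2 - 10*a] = 4*a - 10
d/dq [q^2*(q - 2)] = q*(3*q - 4)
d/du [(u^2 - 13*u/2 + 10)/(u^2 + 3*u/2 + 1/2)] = (32*u^2 - 76*u - 73)/(4*u^4 + 12*u^3 + 13*u^2 + 6*u + 1)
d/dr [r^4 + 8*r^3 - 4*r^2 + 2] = 4*r*(r^2 + 6*r - 2)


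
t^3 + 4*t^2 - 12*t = t*(t - 2)*(t + 6)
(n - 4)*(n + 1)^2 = n^3 - 2*n^2 - 7*n - 4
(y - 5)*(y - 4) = y^2 - 9*y + 20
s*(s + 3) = s^2 + 3*s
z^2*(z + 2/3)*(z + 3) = z^4 + 11*z^3/3 + 2*z^2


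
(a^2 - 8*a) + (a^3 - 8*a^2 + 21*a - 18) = a^3 - 7*a^2 + 13*a - 18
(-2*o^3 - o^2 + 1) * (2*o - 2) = -4*o^4 + 2*o^3 + 2*o^2 + 2*o - 2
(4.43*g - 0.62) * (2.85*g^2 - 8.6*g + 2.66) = 12.6255*g^3 - 39.865*g^2 + 17.1158*g - 1.6492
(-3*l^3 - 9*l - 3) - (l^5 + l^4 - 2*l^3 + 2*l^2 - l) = -l^5 - l^4 - l^3 - 2*l^2 - 8*l - 3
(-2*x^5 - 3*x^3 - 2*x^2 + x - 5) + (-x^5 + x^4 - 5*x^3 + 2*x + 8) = -3*x^5 + x^4 - 8*x^3 - 2*x^2 + 3*x + 3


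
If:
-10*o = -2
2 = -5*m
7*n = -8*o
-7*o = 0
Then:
No Solution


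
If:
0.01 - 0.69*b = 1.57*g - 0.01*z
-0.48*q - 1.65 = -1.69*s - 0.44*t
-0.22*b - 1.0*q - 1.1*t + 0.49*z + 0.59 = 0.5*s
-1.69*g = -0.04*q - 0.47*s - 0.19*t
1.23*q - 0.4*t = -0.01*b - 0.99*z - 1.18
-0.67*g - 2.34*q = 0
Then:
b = -0.58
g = 0.25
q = -0.07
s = 1.03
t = -0.29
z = -1.21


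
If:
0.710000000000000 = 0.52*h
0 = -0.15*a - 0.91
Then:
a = -6.07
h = 1.37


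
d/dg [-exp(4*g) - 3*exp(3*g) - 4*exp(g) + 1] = (-4*exp(3*g) - 9*exp(2*g) - 4)*exp(g)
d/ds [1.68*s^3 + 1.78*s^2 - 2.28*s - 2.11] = 5.04*s^2 + 3.56*s - 2.28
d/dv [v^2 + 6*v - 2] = 2*v + 6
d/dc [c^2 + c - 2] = 2*c + 1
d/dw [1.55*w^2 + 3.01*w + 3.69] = 3.1*w + 3.01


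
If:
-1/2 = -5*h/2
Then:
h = 1/5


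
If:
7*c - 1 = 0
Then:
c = 1/7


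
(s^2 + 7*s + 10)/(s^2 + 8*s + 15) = (s + 2)/(s + 3)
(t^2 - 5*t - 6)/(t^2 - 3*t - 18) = (t + 1)/(t + 3)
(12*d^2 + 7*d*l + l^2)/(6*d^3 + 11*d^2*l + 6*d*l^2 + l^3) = (4*d + l)/(2*d^2 + 3*d*l + l^2)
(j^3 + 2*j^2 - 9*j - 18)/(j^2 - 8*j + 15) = (j^2 + 5*j + 6)/(j - 5)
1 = 1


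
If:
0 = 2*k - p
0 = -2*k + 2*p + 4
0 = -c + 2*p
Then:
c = -8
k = -2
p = -4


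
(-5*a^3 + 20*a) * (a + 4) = -5*a^4 - 20*a^3 + 20*a^2 + 80*a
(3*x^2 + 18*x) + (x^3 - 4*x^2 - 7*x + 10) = x^3 - x^2 + 11*x + 10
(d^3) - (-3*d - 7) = d^3 + 3*d + 7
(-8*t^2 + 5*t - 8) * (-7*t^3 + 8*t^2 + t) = 56*t^5 - 99*t^4 + 88*t^3 - 59*t^2 - 8*t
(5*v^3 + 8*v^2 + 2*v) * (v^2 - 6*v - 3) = 5*v^5 - 22*v^4 - 61*v^3 - 36*v^2 - 6*v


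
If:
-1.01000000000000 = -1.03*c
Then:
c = 0.98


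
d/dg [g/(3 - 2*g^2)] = (2*g^2 + 3)/(2*g^2 - 3)^2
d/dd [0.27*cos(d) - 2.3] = -0.27*sin(d)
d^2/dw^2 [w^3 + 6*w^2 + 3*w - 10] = 6*w + 12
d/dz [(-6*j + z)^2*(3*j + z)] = 3*z*(-6*j + z)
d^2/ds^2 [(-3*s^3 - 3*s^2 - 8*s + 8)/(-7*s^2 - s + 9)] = 2*(563*s^3 - 690*s^2 + 2073*s - 197)/(343*s^6 + 147*s^5 - 1302*s^4 - 377*s^3 + 1674*s^2 + 243*s - 729)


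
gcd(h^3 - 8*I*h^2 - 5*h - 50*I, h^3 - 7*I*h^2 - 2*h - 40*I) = h^2 - 3*I*h + 10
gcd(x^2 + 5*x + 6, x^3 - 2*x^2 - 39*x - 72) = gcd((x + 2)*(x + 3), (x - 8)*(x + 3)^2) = x + 3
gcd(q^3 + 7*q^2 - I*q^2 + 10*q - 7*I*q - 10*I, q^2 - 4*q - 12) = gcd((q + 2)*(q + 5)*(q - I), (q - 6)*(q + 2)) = q + 2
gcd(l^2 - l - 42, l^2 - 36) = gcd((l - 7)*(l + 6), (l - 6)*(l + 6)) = l + 6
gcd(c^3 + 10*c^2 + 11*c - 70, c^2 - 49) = c + 7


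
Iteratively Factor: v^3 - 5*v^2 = (v)*(v^2 - 5*v) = v*(v - 5)*(v)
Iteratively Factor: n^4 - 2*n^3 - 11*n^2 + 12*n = (n - 1)*(n^3 - n^2 - 12*n) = n*(n - 1)*(n^2 - n - 12) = n*(n - 4)*(n - 1)*(n + 3)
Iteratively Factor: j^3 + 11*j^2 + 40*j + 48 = (j + 4)*(j^2 + 7*j + 12) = (j + 4)^2*(j + 3)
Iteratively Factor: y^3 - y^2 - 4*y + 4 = (y - 1)*(y^2 - 4) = (y - 2)*(y - 1)*(y + 2)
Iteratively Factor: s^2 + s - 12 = (s + 4)*(s - 3)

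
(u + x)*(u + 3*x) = u^2 + 4*u*x + 3*x^2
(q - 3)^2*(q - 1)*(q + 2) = q^4 - 5*q^3 + q^2 + 21*q - 18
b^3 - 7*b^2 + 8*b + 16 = (b - 4)^2*(b + 1)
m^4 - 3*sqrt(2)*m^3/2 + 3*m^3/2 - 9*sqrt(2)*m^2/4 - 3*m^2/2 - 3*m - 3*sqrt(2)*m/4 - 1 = (m + 1/2)*(m + 1)*(m - 2*sqrt(2))*(m + sqrt(2)/2)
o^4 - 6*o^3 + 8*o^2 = o^2*(o - 4)*(o - 2)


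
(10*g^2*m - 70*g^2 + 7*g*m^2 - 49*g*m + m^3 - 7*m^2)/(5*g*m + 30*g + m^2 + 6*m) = (2*g*m - 14*g + m^2 - 7*m)/(m + 6)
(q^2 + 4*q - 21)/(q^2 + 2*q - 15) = (q + 7)/(q + 5)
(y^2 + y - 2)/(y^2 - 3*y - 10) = (y - 1)/(y - 5)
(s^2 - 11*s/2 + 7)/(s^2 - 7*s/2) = (s - 2)/s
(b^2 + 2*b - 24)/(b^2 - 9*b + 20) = (b + 6)/(b - 5)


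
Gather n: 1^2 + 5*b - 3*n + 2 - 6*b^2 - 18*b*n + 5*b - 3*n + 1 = -6*b^2 + 10*b + n*(-18*b - 6) + 4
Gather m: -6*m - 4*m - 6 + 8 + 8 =10 - 10*m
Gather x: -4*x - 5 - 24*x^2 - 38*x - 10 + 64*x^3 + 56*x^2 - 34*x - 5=64*x^3 + 32*x^2 - 76*x - 20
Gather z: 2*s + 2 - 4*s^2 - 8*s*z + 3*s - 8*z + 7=-4*s^2 + 5*s + z*(-8*s - 8) + 9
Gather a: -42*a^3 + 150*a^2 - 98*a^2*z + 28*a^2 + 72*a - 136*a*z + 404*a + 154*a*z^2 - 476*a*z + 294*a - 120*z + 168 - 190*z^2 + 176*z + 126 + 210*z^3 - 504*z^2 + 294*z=-42*a^3 + a^2*(178 - 98*z) + a*(154*z^2 - 612*z + 770) + 210*z^3 - 694*z^2 + 350*z + 294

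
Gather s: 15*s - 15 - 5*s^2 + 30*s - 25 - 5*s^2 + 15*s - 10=-10*s^2 + 60*s - 50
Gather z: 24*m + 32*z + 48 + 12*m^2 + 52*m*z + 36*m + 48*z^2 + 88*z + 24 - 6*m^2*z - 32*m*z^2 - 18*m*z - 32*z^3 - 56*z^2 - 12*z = 12*m^2 + 60*m - 32*z^3 + z^2*(-32*m - 8) + z*(-6*m^2 + 34*m + 108) + 72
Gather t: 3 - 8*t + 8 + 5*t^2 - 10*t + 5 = 5*t^2 - 18*t + 16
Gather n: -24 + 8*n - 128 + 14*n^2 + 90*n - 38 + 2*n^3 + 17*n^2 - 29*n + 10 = 2*n^3 + 31*n^2 + 69*n - 180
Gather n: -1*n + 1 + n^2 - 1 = n^2 - n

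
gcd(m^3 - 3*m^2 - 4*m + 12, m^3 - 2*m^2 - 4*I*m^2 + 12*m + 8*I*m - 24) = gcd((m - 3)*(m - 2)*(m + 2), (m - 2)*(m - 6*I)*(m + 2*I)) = m - 2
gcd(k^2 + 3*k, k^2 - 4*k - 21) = k + 3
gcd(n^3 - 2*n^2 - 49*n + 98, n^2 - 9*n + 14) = n^2 - 9*n + 14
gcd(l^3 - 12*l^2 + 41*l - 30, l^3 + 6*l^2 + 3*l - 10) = l - 1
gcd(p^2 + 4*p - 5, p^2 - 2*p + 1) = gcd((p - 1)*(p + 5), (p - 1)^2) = p - 1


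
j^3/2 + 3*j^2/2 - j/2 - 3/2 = (j/2 + 1/2)*(j - 1)*(j + 3)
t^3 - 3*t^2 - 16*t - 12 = (t - 6)*(t + 1)*(t + 2)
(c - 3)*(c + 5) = c^2 + 2*c - 15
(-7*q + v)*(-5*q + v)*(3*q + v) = 105*q^3 - q^2*v - 9*q*v^2 + v^3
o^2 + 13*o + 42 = (o + 6)*(o + 7)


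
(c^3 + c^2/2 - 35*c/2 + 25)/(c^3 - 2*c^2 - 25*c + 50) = (c - 5/2)/(c - 5)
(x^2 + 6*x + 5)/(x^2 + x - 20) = (x + 1)/(x - 4)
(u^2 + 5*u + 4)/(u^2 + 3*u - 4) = (u + 1)/(u - 1)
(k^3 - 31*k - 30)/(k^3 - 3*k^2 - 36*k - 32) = (k^2 - k - 30)/(k^2 - 4*k - 32)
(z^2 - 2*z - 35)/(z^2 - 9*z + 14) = (z + 5)/(z - 2)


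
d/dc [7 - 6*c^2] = -12*c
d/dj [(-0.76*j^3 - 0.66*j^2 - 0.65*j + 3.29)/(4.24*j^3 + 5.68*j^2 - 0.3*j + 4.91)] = (-1.5184*j^4 + 5.968*j^3 - 49.1536*j^2 - 43.8556*j - 2.2045)/(17.9776*j^6 + 48.1664*j^5 + 29.7184*j^4 + 38.2288*j^3 + 55.8676*j^2 - 2.946*j + 24.1081)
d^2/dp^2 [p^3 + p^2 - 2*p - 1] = 6*p + 2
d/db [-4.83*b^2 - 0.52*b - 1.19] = -9.66*b - 0.52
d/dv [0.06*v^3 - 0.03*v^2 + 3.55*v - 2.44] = 0.18*v^2 - 0.06*v + 3.55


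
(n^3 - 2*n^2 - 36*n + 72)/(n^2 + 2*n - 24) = (n^2 - 8*n + 12)/(n - 4)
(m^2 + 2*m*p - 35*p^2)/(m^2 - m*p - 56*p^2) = (-m + 5*p)/(-m + 8*p)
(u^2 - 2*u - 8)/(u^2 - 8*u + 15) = (u^2 - 2*u - 8)/(u^2 - 8*u + 15)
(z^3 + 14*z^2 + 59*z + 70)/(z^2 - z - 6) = (z^2 + 12*z + 35)/(z - 3)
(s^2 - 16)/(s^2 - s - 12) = (s + 4)/(s + 3)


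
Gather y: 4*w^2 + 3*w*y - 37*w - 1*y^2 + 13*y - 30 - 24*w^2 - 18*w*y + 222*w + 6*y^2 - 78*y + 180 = -20*w^2 + 185*w + 5*y^2 + y*(-15*w - 65) + 150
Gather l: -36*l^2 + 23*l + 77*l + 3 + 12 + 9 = -36*l^2 + 100*l + 24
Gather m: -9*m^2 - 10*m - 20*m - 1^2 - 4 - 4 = -9*m^2 - 30*m - 9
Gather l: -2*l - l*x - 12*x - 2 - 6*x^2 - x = l*(-x - 2) - 6*x^2 - 13*x - 2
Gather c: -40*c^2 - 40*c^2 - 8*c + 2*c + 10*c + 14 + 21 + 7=-80*c^2 + 4*c + 42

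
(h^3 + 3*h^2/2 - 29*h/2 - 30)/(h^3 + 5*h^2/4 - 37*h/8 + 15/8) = 4*(2*h^2 - 3*h - 20)/(8*h^2 - 14*h + 5)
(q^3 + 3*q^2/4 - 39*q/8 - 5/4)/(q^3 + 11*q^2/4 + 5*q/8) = (q - 2)/q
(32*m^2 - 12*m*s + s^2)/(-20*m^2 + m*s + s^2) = (-8*m + s)/(5*m + s)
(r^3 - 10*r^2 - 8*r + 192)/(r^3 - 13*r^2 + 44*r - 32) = (r^2 - 2*r - 24)/(r^2 - 5*r + 4)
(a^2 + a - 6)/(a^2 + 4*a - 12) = (a + 3)/(a + 6)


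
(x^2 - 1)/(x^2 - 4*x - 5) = (x - 1)/(x - 5)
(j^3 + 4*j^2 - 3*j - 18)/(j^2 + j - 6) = j + 3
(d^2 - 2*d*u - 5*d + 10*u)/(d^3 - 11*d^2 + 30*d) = (d - 2*u)/(d*(d - 6))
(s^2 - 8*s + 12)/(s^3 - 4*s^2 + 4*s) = (s - 6)/(s*(s - 2))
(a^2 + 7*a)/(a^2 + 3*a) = (a + 7)/(a + 3)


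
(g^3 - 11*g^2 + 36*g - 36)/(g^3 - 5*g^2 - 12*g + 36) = (g - 3)/(g + 3)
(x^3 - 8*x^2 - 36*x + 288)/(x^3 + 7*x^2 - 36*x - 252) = (x - 8)/(x + 7)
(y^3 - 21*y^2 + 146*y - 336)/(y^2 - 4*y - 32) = (y^2 - 13*y + 42)/(y + 4)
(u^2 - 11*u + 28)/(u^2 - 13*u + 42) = (u - 4)/(u - 6)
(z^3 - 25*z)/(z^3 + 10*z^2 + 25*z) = (z - 5)/(z + 5)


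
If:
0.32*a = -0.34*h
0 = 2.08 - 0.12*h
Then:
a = -18.42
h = 17.33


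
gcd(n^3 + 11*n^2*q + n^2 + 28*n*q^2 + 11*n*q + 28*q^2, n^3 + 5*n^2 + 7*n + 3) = n + 1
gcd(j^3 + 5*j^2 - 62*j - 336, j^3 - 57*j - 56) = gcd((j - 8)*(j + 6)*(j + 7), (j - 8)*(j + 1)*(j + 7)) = j^2 - j - 56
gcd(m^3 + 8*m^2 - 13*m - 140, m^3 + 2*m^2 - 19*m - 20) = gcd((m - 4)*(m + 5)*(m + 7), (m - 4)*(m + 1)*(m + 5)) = m^2 + m - 20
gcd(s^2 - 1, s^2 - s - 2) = s + 1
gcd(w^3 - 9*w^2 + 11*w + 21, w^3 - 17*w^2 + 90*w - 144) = w - 3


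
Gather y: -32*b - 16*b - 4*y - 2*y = -48*b - 6*y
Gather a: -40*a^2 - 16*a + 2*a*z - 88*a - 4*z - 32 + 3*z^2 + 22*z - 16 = -40*a^2 + a*(2*z - 104) + 3*z^2 + 18*z - 48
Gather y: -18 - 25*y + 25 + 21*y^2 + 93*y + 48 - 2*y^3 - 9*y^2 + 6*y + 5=-2*y^3 + 12*y^2 + 74*y + 60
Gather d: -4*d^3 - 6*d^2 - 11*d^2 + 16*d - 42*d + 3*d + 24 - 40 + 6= -4*d^3 - 17*d^2 - 23*d - 10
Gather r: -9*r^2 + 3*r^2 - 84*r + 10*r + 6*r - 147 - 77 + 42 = -6*r^2 - 68*r - 182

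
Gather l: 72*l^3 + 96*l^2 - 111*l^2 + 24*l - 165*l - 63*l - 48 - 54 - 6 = 72*l^3 - 15*l^2 - 204*l - 108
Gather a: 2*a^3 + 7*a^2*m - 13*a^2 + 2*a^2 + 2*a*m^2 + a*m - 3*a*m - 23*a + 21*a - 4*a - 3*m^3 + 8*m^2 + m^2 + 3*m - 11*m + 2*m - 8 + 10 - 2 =2*a^3 + a^2*(7*m - 11) + a*(2*m^2 - 2*m - 6) - 3*m^3 + 9*m^2 - 6*m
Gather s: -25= -25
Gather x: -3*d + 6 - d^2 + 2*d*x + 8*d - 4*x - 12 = -d^2 + 5*d + x*(2*d - 4) - 6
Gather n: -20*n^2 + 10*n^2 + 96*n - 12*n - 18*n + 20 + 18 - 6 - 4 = -10*n^2 + 66*n + 28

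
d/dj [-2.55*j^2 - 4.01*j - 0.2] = -5.1*j - 4.01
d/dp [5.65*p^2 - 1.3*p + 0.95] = 11.3*p - 1.3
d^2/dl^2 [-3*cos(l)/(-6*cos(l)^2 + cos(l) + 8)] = (18*(1 - cos(l)^2)^2 + 108*cos(l)^5 + 648*cos(l)^3 + 12*cos(l)^2 - 672*cos(l) + 30)/(-6*cos(l)^2 + cos(l) + 8)^3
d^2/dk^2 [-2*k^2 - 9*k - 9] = -4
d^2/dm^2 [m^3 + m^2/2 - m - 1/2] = 6*m + 1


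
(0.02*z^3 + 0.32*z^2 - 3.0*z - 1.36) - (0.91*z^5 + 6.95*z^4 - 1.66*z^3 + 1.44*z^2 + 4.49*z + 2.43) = -0.91*z^5 - 6.95*z^4 + 1.68*z^3 - 1.12*z^2 - 7.49*z - 3.79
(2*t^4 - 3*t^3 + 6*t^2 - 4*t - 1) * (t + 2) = 2*t^5 + t^4 + 8*t^2 - 9*t - 2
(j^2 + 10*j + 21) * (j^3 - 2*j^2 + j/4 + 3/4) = j^5 + 8*j^4 + 5*j^3/4 - 155*j^2/4 + 51*j/4 + 63/4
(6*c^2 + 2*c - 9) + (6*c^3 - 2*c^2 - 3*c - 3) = 6*c^3 + 4*c^2 - c - 12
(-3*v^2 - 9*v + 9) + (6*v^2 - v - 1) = 3*v^2 - 10*v + 8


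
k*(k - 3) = k^2 - 3*k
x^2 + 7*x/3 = x*(x + 7/3)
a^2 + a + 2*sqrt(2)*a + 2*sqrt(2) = (a + 1)*(a + 2*sqrt(2))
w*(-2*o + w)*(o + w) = -2*o^2*w - o*w^2 + w^3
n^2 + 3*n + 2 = (n + 1)*(n + 2)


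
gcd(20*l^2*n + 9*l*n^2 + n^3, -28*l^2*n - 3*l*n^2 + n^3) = 4*l*n + n^2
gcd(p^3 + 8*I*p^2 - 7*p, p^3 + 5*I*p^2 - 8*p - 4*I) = p + I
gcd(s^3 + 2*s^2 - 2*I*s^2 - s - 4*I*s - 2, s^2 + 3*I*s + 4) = s - I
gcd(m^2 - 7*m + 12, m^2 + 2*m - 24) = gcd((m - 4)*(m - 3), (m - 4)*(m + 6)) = m - 4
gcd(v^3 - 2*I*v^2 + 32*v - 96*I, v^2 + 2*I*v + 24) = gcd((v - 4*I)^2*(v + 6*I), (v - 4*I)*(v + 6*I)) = v^2 + 2*I*v + 24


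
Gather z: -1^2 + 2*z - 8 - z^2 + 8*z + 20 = -z^2 + 10*z + 11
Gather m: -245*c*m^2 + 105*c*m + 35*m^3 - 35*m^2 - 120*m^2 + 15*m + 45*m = 35*m^3 + m^2*(-245*c - 155) + m*(105*c + 60)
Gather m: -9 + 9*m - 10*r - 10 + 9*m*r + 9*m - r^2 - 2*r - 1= m*(9*r + 18) - r^2 - 12*r - 20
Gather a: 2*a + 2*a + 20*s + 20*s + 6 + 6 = 4*a + 40*s + 12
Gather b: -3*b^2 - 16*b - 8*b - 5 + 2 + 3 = -3*b^2 - 24*b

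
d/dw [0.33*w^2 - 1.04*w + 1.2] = 0.66*w - 1.04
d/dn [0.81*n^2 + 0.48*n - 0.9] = 1.62*n + 0.48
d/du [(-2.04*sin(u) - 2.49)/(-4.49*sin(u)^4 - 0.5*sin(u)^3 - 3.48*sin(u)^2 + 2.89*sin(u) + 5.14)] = -(27.4788*sin(u)^4 + 46.7604*sin(u)^3 + 10.8342*sin(u)^2 + 17.3304*sin(u) + 3.2895)*cos(u)/(4.49*sin(u)^4 + 0.5*sin(u)^3 + 3.48*sin(u)^2 - 2.89*sin(u) - 5.14)^2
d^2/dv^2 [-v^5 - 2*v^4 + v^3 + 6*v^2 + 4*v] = -20*v^3 - 24*v^2 + 6*v + 12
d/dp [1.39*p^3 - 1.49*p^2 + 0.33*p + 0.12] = 4.17*p^2 - 2.98*p + 0.33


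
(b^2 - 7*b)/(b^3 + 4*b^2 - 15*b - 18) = b*(b - 7)/(b^3 + 4*b^2 - 15*b - 18)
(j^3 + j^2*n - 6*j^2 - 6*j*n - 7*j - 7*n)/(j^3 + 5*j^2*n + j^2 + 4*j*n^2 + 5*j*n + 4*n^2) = (j - 7)/(j + 4*n)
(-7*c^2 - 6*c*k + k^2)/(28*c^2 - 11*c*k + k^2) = (-c - k)/(4*c - k)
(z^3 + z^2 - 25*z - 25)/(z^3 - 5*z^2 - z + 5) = (z + 5)/(z - 1)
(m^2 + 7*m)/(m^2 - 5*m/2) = 2*(m + 7)/(2*m - 5)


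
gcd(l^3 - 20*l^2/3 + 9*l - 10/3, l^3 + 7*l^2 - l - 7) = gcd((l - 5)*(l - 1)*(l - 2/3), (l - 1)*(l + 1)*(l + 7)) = l - 1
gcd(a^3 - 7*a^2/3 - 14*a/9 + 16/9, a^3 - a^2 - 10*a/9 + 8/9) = a^2 + a/3 - 2/3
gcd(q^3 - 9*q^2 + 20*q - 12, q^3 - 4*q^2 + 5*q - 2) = q^2 - 3*q + 2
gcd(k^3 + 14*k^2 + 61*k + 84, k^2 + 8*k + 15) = k + 3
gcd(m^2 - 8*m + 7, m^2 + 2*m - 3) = m - 1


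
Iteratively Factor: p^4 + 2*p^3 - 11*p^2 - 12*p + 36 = (p + 3)*(p^3 - p^2 - 8*p + 12) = (p - 2)*(p + 3)*(p^2 + p - 6) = (p - 2)^2*(p + 3)*(p + 3)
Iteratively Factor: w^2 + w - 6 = (w + 3)*(w - 2)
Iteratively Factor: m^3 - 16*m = (m - 4)*(m^2 + 4*m) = m*(m - 4)*(m + 4)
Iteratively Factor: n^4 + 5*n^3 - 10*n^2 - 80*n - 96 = (n + 4)*(n^3 + n^2 - 14*n - 24) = (n + 3)*(n + 4)*(n^2 - 2*n - 8) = (n - 4)*(n + 3)*(n + 4)*(n + 2)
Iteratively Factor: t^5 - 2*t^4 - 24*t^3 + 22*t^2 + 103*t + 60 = (t + 4)*(t^4 - 6*t^3 + 22*t + 15) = (t - 5)*(t + 4)*(t^3 - t^2 - 5*t - 3) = (t - 5)*(t + 1)*(t + 4)*(t^2 - 2*t - 3) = (t - 5)*(t - 3)*(t + 1)*(t + 4)*(t + 1)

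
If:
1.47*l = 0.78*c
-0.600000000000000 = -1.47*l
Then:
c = 0.77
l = 0.41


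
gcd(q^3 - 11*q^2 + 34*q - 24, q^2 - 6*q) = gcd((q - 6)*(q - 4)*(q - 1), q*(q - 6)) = q - 6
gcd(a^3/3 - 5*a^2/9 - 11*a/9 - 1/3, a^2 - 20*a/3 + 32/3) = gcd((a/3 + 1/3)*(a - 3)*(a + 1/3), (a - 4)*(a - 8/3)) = 1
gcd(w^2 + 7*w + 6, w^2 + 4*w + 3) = w + 1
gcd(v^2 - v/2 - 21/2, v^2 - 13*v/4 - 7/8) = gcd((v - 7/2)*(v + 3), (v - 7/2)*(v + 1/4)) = v - 7/2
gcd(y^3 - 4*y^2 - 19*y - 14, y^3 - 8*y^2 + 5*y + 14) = y^2 - 6*y - 7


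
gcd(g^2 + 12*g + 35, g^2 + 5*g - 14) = g + 7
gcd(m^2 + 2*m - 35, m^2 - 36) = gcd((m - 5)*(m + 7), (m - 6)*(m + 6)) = 1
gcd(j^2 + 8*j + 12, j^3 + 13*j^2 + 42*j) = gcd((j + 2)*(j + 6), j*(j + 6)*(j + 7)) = j + 6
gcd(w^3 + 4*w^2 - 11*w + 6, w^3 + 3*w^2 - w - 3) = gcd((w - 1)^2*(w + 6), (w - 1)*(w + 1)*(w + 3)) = w - 1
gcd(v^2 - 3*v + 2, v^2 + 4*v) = 1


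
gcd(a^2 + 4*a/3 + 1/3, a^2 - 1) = a + 1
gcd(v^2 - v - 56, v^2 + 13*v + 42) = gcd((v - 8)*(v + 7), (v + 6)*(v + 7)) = v + 7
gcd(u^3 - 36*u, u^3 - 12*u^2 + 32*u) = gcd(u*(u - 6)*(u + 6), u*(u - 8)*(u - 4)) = u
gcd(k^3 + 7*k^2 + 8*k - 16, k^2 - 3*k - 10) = 1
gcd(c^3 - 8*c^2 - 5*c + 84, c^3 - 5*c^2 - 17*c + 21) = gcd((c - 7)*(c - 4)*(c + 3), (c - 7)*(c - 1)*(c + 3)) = c^2 - 4*c - 21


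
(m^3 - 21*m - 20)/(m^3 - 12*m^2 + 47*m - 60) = (m^2 + 5*m + 4)/(m^2 - 7*m + 12)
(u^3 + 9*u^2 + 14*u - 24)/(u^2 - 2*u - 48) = (u^2 + 3*u - 4)/(u - 8)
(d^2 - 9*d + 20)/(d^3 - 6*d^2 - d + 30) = (d - 4)/(d^2 - d - 6)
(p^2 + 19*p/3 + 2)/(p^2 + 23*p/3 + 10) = (3*p + 1)/(3*p + 5)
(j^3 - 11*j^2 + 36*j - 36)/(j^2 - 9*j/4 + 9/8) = 8*(j^3 - 11*j^2 + 36*j - 36)/(8*j^2 - 18*j + 9)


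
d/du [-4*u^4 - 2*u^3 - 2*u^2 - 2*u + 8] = -16*u^3 - 6*u^2 - 4*u - 2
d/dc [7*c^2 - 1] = 14*c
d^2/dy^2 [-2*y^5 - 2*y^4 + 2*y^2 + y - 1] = -40*y^3 - 24*y^2 + 4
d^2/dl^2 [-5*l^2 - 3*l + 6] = -10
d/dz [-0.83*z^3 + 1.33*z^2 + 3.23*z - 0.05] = -2.49*z^2 + 2.66*z + 3.23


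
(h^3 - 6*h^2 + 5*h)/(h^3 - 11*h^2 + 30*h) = (h - 1)/(h - 6)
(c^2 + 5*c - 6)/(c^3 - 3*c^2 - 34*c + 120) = (c - 1)/(c^2 - 9*c + 20)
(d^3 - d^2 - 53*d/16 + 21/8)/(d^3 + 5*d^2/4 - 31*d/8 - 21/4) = (4*d - 3)/(2*(2*d + 3))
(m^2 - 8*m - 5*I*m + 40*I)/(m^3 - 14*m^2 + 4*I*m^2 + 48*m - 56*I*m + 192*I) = (m - 5*I)/(m^2 + m*(-6 + 4*I) - 24*I)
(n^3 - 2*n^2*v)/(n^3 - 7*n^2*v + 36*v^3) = n^2*(n - 2*v)/(n^3 - 7*n^2*v + 36*v^3)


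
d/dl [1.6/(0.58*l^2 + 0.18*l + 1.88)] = (-1.856*l - 0.288)/(0.58*l^2 + 0.18*l + 1.88)^2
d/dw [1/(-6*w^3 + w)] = (18*w^2 - 1)/(w^2*(6*w^2 - 1)^2)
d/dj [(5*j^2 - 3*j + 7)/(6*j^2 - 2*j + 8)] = (4*j^2 - 2*j - 5)/(2*(9*j^4 - 6*j^3 + 25*j^2 - 8*j + 16))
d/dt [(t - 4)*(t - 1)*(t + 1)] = 3*t^2 - 8*t - 1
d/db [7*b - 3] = 7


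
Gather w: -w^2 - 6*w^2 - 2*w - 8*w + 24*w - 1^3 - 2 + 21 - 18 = -7*w^2 + 14*w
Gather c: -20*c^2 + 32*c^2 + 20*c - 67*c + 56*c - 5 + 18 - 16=12*c^2 + 9*c - 3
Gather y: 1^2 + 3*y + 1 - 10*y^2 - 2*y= -10*y^2 + y + 2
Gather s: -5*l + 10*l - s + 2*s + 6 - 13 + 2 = 5*l + s - 5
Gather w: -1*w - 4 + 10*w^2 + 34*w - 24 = 10*w^2 + 33*w - 28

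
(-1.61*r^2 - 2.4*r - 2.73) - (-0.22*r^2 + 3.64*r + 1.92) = -1.39*r^2 - 6.04*r - 4.65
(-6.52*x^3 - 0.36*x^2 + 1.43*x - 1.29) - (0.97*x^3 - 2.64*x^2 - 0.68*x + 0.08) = -7.49*x^3 + 2.28*x^2 + 2.11*x - 1.37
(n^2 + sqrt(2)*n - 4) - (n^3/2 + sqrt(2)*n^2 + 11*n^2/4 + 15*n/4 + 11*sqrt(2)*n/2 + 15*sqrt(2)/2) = -n^3/2 - 7*n^2/4 - sqrt(2)*n^2 - 9*sqrt(2)*n/2 - 15*n/4 - 15*sqrt(2)/2 - 4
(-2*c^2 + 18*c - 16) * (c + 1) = -2*c^3 + 16*c^2 + 2*c - 16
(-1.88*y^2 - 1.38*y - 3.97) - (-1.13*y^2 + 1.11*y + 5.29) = -0.75*y^2 - 2.49*y - 9.26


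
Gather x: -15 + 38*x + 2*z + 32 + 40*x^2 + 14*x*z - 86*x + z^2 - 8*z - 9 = 40*x^2 + x*(14*z - 48) + z^2 - 6*z + 8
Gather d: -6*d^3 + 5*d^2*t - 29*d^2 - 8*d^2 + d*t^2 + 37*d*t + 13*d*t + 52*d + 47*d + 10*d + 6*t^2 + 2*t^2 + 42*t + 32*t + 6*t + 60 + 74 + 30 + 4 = -6*d^3 + d^2*(5*t - 37) + d*(t^2 + 50*t + 109) + 8*t^2 + 80*t + 168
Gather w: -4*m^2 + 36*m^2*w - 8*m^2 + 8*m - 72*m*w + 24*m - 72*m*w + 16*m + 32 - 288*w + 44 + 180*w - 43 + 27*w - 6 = -12*m^2 + 48*m + w*(36*m^2 - 144*m - 81) + 27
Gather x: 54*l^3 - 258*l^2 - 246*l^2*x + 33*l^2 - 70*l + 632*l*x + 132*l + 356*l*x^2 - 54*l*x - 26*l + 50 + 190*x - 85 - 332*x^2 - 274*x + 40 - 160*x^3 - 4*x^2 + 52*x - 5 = 54*l^3 - 225*l^2 + 36*l - 160*x^3 + x^2*(356*l - 336) + x*(-246*l^2 + 578*l - 32)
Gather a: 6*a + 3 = 6*a + 3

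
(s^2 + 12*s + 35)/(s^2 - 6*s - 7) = (s^2 + 12*s + 35)/(s^2 - 6*s - 7)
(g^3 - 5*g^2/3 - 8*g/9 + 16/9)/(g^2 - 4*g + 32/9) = (3*g^2 - g - 4)/(3*g - 8)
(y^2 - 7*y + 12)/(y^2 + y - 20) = (y - 3)/(y + 5)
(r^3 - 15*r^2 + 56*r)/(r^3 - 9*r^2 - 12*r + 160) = r*(r - 7)/(r^2 - r - 20)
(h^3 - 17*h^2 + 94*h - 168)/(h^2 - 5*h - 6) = (h^2 - 11*h + 28)/(h + 1)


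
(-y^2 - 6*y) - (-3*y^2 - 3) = 2*y^2 - 6*y + 3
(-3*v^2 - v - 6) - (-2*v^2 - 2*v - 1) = -v^2 + v - 5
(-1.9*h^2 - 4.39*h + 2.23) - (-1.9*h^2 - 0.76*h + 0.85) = 1.38 - 3.63*h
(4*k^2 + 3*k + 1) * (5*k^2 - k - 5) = 20*k^4 + 11*k^3 - 18*k^2 - 16*k - 5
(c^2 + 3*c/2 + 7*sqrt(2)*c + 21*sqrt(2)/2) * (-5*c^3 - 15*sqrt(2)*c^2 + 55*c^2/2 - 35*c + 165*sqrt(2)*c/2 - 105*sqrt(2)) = -5*c^5 - 50*sqrt(2)*c^4 + 20*c^4 - 815*c^3/4 + 200*sqrt(2)*c^3 + 125*sqrt(2)*c^2/2 + 1575*c^2/2 - 525*sqrt(2)*c + 525*c/2 - 2205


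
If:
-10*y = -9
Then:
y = 9/10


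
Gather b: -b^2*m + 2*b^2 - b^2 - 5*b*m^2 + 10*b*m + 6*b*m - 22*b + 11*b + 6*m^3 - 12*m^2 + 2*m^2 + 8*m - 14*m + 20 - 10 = b^2*(1 - m) + b*(-5*m^2 + 16*m - 11) + 6*m^3 - 10*m^2 - 6*m + 10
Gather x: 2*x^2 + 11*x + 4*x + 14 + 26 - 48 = 2*x^2 + 15*x - 8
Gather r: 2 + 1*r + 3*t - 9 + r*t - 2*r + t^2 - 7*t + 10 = r*(t - 1) + t^2 - 4*t + 3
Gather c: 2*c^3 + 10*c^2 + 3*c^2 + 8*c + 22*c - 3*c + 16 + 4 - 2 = 2*c^3 + 13*c^2 + 27*c + 18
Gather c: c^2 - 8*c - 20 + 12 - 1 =c^2 - 8*c - 9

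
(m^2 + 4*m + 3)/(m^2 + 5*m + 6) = (m + 1)/(m + 2)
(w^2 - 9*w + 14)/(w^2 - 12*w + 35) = (w - 2)/(w - 5)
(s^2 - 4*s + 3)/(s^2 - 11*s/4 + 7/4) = 4*(s - 3)/(4*s - 7)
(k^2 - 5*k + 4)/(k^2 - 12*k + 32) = (k - 1)/(k - 8)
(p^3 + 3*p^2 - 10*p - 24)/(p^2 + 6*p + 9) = (p^3 + 3*p^2 - 10*p - 24)/(p^2 + 6*p + 9)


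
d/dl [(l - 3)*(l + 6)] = 2*l + 3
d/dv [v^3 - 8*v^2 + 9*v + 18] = 3*v^2 - 16*v + 9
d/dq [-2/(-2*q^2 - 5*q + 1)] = 2*(-4*q - 5)/(2*q^2 + 5*q - 1)^2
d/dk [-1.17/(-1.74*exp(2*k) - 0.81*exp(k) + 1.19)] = (-4.0716*exp(k) - 0.9477)*exp(k)/(1.74*exp(2*k) + 0.81*exp(k) - 1.19)^2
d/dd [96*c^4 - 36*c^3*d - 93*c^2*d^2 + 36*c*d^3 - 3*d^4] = -36*c^3 - 186*c^2*d + 108*c*d^2 - 12*d^3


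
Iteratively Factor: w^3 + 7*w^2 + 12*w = (w + 3)*(w^2 + 4*w) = w*(w + 3)*(w + 4)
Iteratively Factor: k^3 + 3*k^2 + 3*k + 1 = (k + 1)*(k^2 + 2*k + 1) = (k + 1)^2*(k + 1)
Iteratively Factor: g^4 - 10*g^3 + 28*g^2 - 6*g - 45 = (g - 5)*(g^3 - 5*g^2 + 3*g + 9) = (g - 5)*(g - 3)*(g^2 - 2*g - 3) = (g - 5)*(g - 3)^2*(g + 1)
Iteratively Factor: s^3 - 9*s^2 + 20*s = (s - 4)*(s^2 - 5*s) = s*(s - 4)*(s - 5)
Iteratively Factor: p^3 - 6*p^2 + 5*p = (p)*(p^2 - 6*p + 5) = p*(p - 1)*(p - 5)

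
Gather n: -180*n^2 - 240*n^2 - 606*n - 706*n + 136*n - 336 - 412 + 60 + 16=-420*n^2 - 1176*n - 672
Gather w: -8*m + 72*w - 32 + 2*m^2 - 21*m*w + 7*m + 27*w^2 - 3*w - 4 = 2*m^2 - m + 27*w^2 + w*(69 - 21*m) - 36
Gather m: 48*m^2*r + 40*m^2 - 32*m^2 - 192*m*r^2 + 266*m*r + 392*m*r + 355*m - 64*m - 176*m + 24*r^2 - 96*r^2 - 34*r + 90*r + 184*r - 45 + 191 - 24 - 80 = m^2*(48*r + 8) + m*(-192*r^2 + 658*r + 115) - 72*r^2 + 240*r + 42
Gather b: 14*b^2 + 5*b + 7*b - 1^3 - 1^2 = 14*b^2 + 12*b - 2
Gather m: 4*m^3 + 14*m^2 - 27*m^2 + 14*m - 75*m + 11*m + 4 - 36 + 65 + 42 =4*m^3 - 13*m^2 - 50*m + 75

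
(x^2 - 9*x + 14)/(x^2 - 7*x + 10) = (x - 7)/(x - 5)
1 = 1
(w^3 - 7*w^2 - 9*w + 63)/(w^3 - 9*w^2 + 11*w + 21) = (w + 3)/(w + 1)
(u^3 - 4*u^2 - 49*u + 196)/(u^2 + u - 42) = (u^2 - 11*u + 28)/(u - 6)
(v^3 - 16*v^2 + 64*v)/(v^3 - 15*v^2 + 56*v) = (v - 8)/(v - 7)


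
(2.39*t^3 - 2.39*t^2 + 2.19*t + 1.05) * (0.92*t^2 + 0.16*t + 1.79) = 2.1988*t^5 - 1.8164*t^4 + 5.9105*t^3 - 2.9617*t^2 + 4.0881*t + 1.8795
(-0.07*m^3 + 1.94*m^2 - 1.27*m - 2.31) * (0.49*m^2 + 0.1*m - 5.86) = -0.0343*m^5 + 0.9436*m^4 - 0.0180999999999999*m^3 - 12.6273*m^2 + 7.2112*m + 13.5366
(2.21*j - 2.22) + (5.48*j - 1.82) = 7.69*j - 4.04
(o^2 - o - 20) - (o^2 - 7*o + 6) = 6*o - 26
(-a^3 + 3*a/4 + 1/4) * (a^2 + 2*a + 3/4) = -a^5 - 2*a^4 + 7*a^2/4 + 17*a/16 + 3/16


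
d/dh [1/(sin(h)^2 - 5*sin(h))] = (5 - 2*sin(h))*cos(h)/((sin(h) - 5)^2*sin(h)^2)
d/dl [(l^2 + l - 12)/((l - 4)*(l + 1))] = 4*(-l^2 + 4*l - 10)/(l^4 - 6*l^3 + l^2 + 24*l + 16)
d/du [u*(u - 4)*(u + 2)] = 3*u^2 - 4*u - 8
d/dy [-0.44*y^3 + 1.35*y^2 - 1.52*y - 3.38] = -1.32*y^2 + 2.7*y - 1.52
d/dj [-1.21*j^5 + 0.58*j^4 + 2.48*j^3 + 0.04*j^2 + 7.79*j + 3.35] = -6.05*j^4 + 2.32*j^3 + 7.44*j^2 + 0.08*j + 7.79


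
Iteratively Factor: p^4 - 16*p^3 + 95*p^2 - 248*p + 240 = (p - 4)*(p^3 - 12*p^2 + 47*p - 60) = (p - 5)*(p - 4)*(p^2 - 7*p + 12) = (p - 5)*(p - 4)^2*(p - 3)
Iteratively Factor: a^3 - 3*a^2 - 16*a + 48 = (a - 3)*(a^2 - 16) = (a - 4)*(a - 3)*(a + 4)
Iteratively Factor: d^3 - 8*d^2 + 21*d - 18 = (d - 3)*(d^2 - 5*d + 6) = (d - 3)^2*(d - 2)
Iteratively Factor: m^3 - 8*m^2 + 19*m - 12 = (m - 3)*(m^2 - 5*m + 4) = (m - 4)*(m - 3)*(m - 1)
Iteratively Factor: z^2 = (z)*(z)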